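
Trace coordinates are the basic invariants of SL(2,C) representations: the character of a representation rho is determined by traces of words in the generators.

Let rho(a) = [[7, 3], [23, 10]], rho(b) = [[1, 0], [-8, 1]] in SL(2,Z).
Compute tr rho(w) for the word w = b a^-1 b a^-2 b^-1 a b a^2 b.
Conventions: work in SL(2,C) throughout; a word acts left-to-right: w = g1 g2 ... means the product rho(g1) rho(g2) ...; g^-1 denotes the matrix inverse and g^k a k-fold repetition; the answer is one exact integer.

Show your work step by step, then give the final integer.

-97087678

rho(b) = [[1, 0], [-8, 1]]
... * rho(a^-1) = [[10, -3], [-23, 7]]  ->  [[10, -3], [-103, 31]]
... * rho(b) = [[1, 0], [-8, 1]]  ->  [[34, -3], [-351, 31]]
... * rho(a^-1) = [[10, -3], [-23, 7]]  ->  [[409, -123], [-4223, 1270]]
... * rho(a^-1) = [[10, -3], [-23, 7]]  ->  [[6919, -2088], [-71440, 21559]]
... * rho(b^-1) = [[1, 0], [8, 1]]  ->  [[-9785, -2088], [101032, 21559]]
... * rho(a) = [[7, 3], [23, 10]]  ->  [[-116519, -50235], [1203081, 518686]]
... * rho(b) = [[1, 0], [-8, 1]]  ->  [[285361, -50235], [-2946407, 518686]]
... * rho(a) = [[7, 3], [23, 10]]  ->  [[842122, 353733], [-8695071, -3652361]]
... * rho(a) = [[7, 3], [23, 10]]  ->  [[14030713, 6063696], [-144869800, -62608823]]
... * rho(b) = [[1, 0], [-8, 1]]  ->  [[-34478855, 6063696], [356000784, -62608823]]
tr = -34478855 + -62608823 = -97087678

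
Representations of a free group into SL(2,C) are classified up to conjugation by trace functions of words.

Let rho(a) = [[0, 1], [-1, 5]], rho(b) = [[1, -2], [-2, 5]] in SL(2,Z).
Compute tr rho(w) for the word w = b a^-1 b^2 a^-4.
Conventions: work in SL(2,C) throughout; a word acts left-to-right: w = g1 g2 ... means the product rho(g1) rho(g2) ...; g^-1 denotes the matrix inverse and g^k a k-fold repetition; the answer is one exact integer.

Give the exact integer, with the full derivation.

rho(b) = [[1, -2], [-2, 5]]
... * rho(a^-1) = [[5, -1], [1, 0]]  ->  [[3, -1], [-5, 2]]
... * rho(b) = [[1, -2], [-2, 5]]  ->  [[5, -11], [-9, 20]]
... * rho(b) = [[1, -2], [-2, 5]]  ->  [[27, -65], [-49, 118]]
... * rho(a^-1) = [[5, -1], [1, 0]]  ->  [[70, -27], [-127, 49]]
... * rho(a^-1) = [[5, -1], [1, 0]]  ->  [[323, -70], [-586, 127]]
... * rho(a^-1) = [[5, -1], [1, 0]]  ->  [[1545, -323], [-2803, 586]]
... * rho(a^-1) = [[5, -1], [1, 0]]  ->  [[7402, -1545], [-13429, 2803]]
tr = 7402 + 2803 = 10205

10205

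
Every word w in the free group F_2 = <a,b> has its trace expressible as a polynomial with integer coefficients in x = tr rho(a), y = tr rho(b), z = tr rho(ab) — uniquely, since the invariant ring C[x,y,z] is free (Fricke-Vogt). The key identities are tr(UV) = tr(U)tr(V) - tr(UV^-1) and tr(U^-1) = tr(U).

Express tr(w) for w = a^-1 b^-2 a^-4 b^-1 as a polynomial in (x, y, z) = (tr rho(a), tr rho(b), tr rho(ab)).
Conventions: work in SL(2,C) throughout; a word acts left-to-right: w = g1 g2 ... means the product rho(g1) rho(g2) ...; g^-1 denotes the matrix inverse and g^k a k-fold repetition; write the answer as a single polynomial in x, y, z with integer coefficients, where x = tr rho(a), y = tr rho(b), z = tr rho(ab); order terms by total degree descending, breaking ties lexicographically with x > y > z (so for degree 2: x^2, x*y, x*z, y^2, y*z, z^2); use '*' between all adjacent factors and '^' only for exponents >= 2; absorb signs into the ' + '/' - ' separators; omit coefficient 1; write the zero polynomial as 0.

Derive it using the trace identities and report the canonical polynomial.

x^3*y*z^2 - x^4*z - x^2*y^2*z - 2*x*y*z^2 + 3*x^2*z + y^2*z + x*y - z

tr(a^-1) = tr(a) = x
apply: tr(a^-1 b) = tr(b)*tr(a) - tr(b a)   [inverse elimination on a] = x*y - z
use: tr(a^-1 b^-1) = tr(a^-1)*tr(b) - tr(a^-1 b)   [inverse elimination on b] = z
apply: tr(a^-1 b^-2) = tr(a^-1 b^-1)*tr(b) - tr(a^-1)   [inverse elimination on b] = y*z - x
use: tr(b^-3 a^-1) = tr(a^-1 b^-2)*tr(b) - tr(a^-1 b^-1)   [inverse elimination on b] = y^2*z - x*y - z
apply: tr(b^-2) = tr(b^-1)*tr(b) - tr(1)   [inverse elimination on b] = y^2 - 2
tr(b^-3) = tr(b^-2)*tr(b) - tr(b^-1)   [inverse elimination on b] = y^3 - 3*y
tr(a^-1 b^-3 a^-1) = tr(b^-3 a^-1)*tr(a) - tr(b^-3)   [inverse elimination on a] = x*y^2*z - x^2*y - y^3 - x*z + 3*y
tr(b^-2 a^-3 b^-1) = tr(a^-1 b^-3 a^-1)*tr(a) - tr(a^-1 b^-3)   [inverse elimination on a] = x^2*y^2*z - x^3*y - x*y^3 - x^2*z - y^2*z + 4*x*y + z
apply: tr(b^-2 a^-2) = tr(b^-2 a^-1)*tr(a) - tr(b^-2)   [inverse elimination on a] = x*y*z - x^2 - y^2 + 2
apply: tr(a b a) = tr(a)*tr(b a) - tr(b)   [square of a] = x*z - y
tr(a b a b) = tr(a b)*tr(a b) - tr(1)   [split at a repeated a] = z^2 - 2
apply: tr(a b a b^-1) = tr(a b a)*tr(b) - tr(a b a b)   [inverse elimination on b] = x*y*z - y^2 - z^2 + 2
tr(b a b^-2 a) = tr(a b a b^-1)*tr(b) - tr(a b a)   [inverse elimination on b] = x*y^2*z - y^3 - y*z^2 - x*z + 3*y
tr(b a b^-2 a^-1) = tr(b a b^-2)*tr(a) - tr(b a b^-2 a)   [inverse elimination on a] = -x*y^2*z + x^2*y + y^3 + y*z^2 - 3*y
use: tr(a^-2 b a b^-2) = tr(b a b^-2 a^-1)*tr(a) - tr(b a b^-2)   [inverse elimination on a] = -x^2*y^2*z + x^3*y + x*y^3 + x*y*z^2 - 4*x*y + z
tr(a b^-2 a^-3 b) = tr(a^-2 b a b^-2)*tr(a) - tr(a^-2 b a b^-2 a)   [inverse elimination on a] = -x^3*y^2*z + x^4*y + x^2*y^3 + x^2*y*z^2 + x*y^2*z - 5*x^2*y - y^3 - y*z^2 + x*z + 3*y
use: tr(b^-2 a^-3 b^-1 a) = tr(a b^-2 a^-3)*tr(b) - tr(a b^-2 a^-3 b)   [inverse elimination on b] = x^3*y^2*z - x^4*y - x^2*y^3 - x^2*y*z^2 + 4*x^2*y + y*z^2 - x*z - y
tr(b^-1 a^-1 b^-2 a^-3) = tr(b^-2 a^-3 b^-1)*tr(a) - tr(b^-2 a^-3 b^-1 a)   [inverse elimination on a] = x^2*y*z^2 - x^3*z - x*y^2*z - y*z^2 + 2*x*z + y
tr(b^-1 a b^-1) = tr(a b^-1)*tr(b) - tr(a)   [inverse elimination on b] = x*y^2 - y*z - x
tr(b^-1 a b^-2) = tr(b^-1 a b^-1)*tr(b) - tr(b^-1 a)   [inverse elimination on b] = x*y^3 - y^2*z - 2*x*y + z
tr(a^2) = tr(a)*tr(a) - tr(1)   [square of a] = x^2 - 2
tr(b^-1 a^2) = tr(a^2)*tr(b) - tr(a^2 b)   [inverse elimination on b] = x^2*y - x*z - y
tr(a b^-2 a) = tr(b^-1 a^2)*tr(b) - tr(b^-1 a^2 b)   [inverse elimination on b] = x^2*y^2 - x*y*z - x^2 - y^2 + 2
tr(b^-1 a b^-2 a) = tr(a b^-2 a)*tr(b) - tr(a b^-2 a b)   [inverse elimination on b] = x^2*y^3 - 2*x*y^2*z - x^2*y + y*z^2 + x*z - y
apply: tr(b^-2 a^-1 b^-1 a) = tr(b^-1 a b^-2)*tr(a) - tr(b^-1 a b^-2 a)   [inverse elimination on a] = x*y^2*z - x^2*y - y*z^2 + y
tr(a^-1 b^-1 a^-1 b^-2) = tr(b^-2 a^-1 b^-1)*tr(a) - tr(b^-2 a^-1 b^-1 a)   [inverse elimination on a] = y*z^2 - x*z - y
tr(b^-1 a^-1 b^-2 a^-2) = tr(a^-1 b^-1 a^-1 b^-2)*tr(a) - tr(a^-1 b^-1 a^-1 b^-2 a)   [inverse elimination on a] = x*y*z^2 - x^2*z - y^2*z + z
tr(a^-1 b^-2 a^-4 b^-1) = tr(b^-1 a^-1 b^-2 a^-3)*tr(a) - tr(b^-1 a^-1 b^-2 a^-2)   [inverse elimination on a] = x^3*y*z^2 - x^4*z - x^2*y^2*z - 2*x*y*z^2 + 3*x^2*z + y^2*z + x*y - z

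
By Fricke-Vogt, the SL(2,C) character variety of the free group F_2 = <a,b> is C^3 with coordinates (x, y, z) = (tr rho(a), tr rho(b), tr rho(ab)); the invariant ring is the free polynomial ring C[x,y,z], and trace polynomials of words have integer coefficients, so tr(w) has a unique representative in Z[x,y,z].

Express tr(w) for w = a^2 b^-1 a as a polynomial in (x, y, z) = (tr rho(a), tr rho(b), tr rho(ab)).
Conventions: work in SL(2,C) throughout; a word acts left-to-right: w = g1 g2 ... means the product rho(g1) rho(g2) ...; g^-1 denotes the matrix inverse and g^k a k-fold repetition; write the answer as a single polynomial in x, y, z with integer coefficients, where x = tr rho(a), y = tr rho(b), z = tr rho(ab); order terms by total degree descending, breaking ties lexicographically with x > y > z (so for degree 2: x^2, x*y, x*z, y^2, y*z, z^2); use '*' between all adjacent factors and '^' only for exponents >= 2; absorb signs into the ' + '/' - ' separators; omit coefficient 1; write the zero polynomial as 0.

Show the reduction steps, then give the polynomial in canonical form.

tr(a^2) = tr(a)*tr(a) - tr(1) = x^2 - 2
next, tr(a^3) = tr(a)*tr(a^2) - tr(a) = x^3 - 3*x
next, tr(a b a) = tr(a)*tr(b a) - tr(b) = x*z - y
tr(a^3 b) = tr(a)*tr(a b a) - tr(a b) = x^2*z - x*y - z
tr(a^2 b^-1 a) = tr(a^3)*tr(b) - tr(a^3 b) = x^3*y - x^2*z - 2*x*y + z

x^3*y - x^2*z - 2*x*y + z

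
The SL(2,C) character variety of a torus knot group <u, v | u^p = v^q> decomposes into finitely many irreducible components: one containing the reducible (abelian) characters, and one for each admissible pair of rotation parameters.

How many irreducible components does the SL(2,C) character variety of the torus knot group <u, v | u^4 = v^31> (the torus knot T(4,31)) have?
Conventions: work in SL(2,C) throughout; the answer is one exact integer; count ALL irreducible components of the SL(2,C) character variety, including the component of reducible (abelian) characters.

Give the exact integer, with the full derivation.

For T(4,31): irreducibility forces the central element u^4 = v^31 to one of +I, -I.
On an irreducible component, tr(u) is locked at 2*cos(pi*alpha/4) for some alpha in 1..3, and tr(v) at 2*cos(pi*beta/31) for some beta in 1..30.
u^4 = (-1)^alpha I and v^31 = (-1)^beta I must agree, so alpha and beta have equal parity.
Enumerate parity-matched pairs: 2*15 odd-odd plus 1*15 even-even gives 45.
components with irreducible characters: 45; plus the single component of reducible (abelian) characters: total 46.

46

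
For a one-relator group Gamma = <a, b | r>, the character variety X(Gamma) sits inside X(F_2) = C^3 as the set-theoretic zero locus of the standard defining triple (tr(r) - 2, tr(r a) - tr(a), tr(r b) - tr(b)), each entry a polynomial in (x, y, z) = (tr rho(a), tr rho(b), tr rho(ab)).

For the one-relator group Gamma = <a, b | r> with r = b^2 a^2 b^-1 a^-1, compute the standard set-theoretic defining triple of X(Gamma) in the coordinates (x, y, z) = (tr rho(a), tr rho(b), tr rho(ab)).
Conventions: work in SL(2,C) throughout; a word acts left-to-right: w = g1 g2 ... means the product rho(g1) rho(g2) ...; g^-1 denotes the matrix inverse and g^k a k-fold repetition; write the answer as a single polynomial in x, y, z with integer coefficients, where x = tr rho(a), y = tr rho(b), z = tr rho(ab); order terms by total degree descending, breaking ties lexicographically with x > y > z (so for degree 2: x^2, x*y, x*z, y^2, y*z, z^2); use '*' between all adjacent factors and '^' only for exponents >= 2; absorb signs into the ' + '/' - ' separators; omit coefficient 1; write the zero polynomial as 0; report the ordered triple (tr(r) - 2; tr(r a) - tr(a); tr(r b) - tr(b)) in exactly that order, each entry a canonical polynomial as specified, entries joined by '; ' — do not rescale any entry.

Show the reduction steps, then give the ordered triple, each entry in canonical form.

tr(b a^2) = tr(a) tr(b a) - tr(b)   [square of a] = x*z - y
reduce: tr(a^2) = tr(a) tr(a) - tr(1)   [square of a] = x^2 - 2
tr(a b^2 a) = tr(b) tr(a^2 b) - tr(a^2)   [square of b] = x*y*z - x^2 - y^2 + 2
reduce: tr(a b^2) = tr(b) tr(a b) - tr(a)   [square of b] = y*z - x
so tr(a b^2 a^2) = tr(a) tr(a b^2 a) - tr(a b^2)   [square of a] = x^2*y*z - x^3 - x*y^2 - y*z + 3*x
tr(b a b a) = tr(b a) tr(b a) - tr(1)   [split at a repeated b] = z^2 - 2
so tr(a^2 b a b) = tr(a) tr(b a b a) - tr(b a b)   [square of a] = x*z^2 - y*z - x
tr(a^2 b a) = tr(a) tr(a b a) - tr(a b)   [square of a] = x^2*z - x*y - z
reduce: tr(a b^2 a^2 b) = tr(b) tr(a^2 b a b) - tr(a^2 b a)   [square of b] = x*y*z^2 - x^2*z - y^2*z + z
tr(b^2 a^2 b^-1 a) = tr(a b^2 a^2) tr(b) - tr(a b^2 a^2 b)   [inverse elimination on b] = x^2*y^2*z - x^3*y - x*y^3 - x*y*z^2 + x^2*z + 3*x*y - z
so tr(b^2 a^2 b^-1 a^-1) = tr(b^2 a^2 b^-1) tr(a) - tr(b^2 a^2 b^-1 a)   [inverse elimination on a] = -x^2*y^2*z + x^3*y + x*y^3 + x*y*z^2 - 4*x*y + z
tr(b^3 a) = tr(b) tr(a b^2) - tr(a b)  (reduce the b square) = y^2*z - x*y - z
tr(b a^2 b^2) = tr(b) tr(b a^2 b) - tr(b a^2)  (reduce the b square) = x*y^2*z - x^2*y - y^3 - x*z + 3*y
tr(b^3 a^2 b) = tr(b) tr(b a^2 b^2) - tr(b a^2 b)  (reduce the b square) = x*y^3*z - x^2*y^2 - y^4 - 2*x*y*z + x^2 + 4*y^2 - 2
so tr(b a b a b) = tr(b) tr(a b a b) - tr(a b a)  (reduce the b square) = y*z^2 - x*z - y
so tr(b a b^3 a) = tr(b) tr(b a b a b) - tr(b a b a)  (reduce the b square) = y^2*z^2 - x*y*z - y^2 - z^2 + 2
tr(b a b^3) = tr(b) tr(b a b^2) - tr(b a b)  (reduce the b square) = y^3*z - x*y^2 - 2*y*z + x
reduce: tr(b^3 a^2 b a) = tr(a) tr(b a b^3 a) - tr(b a b^3)  (reduce the a square) = x*y^2*z^2 - x^2*y*z - y^3*z - x*z^2 + 2*y*z + x
reduce: tr(a^-1 b^3 a^2 b) = tr(b^3 a^2 b) tr(a) - tr(b^3 a^2 b a)  (eliminate a^-1) = x^2*y^3*z - x^3*y^2 - x*y^4 - x*y^2*z^2 - x^2*y*z + y^3*z + x^3 + 4*x*y^2 + x*z^2 - 2*y*z - 3*x
so tr(b^2 a^2 b^-1 a^-1 b) = tr(a^-1 b^3 a^2) tr(b) - tr(a^-1 b^3 a^2 b)  (eliminate b^-1) = -x^2*y^3*z + x^3*y^2 + x*y^4 + x*y^2*z^2 + x^2*y*z - x^3 - 5*x*y^2 - x*z^2 + y*z + 3*x
assemble the triple (tr(r) - 2; tr(r a) - x; tr(r b) - y)

-x^2*y^2*z + x^3*y + x*y^3 + x*y*z^2 - 4*x*y + z - 2; x*z - x - y; -x^2*y^3*z + x^3*y^2 + x*y^4 + x*y^2*z^2 + x^2*y*z - x^3 - 5*x*y^2 - x*z^2 + y*z + 3*x - y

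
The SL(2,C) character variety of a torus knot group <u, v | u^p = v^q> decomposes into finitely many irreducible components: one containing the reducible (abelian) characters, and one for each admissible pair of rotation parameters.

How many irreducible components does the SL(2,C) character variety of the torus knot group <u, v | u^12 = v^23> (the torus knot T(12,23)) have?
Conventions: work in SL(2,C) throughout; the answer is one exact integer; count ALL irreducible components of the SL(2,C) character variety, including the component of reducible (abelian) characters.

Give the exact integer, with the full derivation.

For T(12,23): irreducibility forces the central element u^12 = v^23 to one of +I, -I.
On an irreducible component, tr(u) is locked at 2*cos(pi*alpha/12) for some alpha in 1..11, and tr(v) at 2*cos(pi*beta/23) for some beta in 1..22.
Consistency of u^12 = (-1)^alpha I with v^23 = (-1)^beta I forces alpha = beta (mod 2).
count pairs: odd alpha (6 choices) x odd beta (11), plus even alpha (5) x even beta (11): 6*11 + 5*11 = 121.
Total: 121 irreducible-character components + 1 reducible (abelian) component = 122.

122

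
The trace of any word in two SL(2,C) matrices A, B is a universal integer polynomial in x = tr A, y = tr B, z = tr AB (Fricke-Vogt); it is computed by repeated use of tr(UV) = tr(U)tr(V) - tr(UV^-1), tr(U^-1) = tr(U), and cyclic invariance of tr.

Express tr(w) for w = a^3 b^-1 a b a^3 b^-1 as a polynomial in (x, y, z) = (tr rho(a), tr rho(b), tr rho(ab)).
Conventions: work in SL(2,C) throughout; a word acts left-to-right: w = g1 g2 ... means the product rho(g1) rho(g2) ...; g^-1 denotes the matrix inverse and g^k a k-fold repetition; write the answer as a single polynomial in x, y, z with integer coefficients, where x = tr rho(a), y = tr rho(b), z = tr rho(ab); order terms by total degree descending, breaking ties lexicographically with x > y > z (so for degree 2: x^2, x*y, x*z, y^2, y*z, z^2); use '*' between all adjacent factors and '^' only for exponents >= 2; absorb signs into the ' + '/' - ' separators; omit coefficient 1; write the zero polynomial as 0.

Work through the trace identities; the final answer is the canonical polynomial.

use: tr(b a^2) = tr(a) * tr(b a) - tr(b)   [square of a] = x*z - y
use: tr(b a^3) = tr(a) * tr(b a^2) - tr(b a)   [square of a] = x^2*z - x*y - z
tr(a^3 b a) = tr(a) * tr(b a^3) - tr(b a^2)   [square of a] = x^3*z - x^2*y - 2*x*z + y
use: tr(a^3 b a^2) = tr(a) * tr(a^3 b a) - tr(a^3 b)   [square of a] = x^4*z - x^3*y - 3*x^2*z + 2*x*y + z
tr(a^3 b a^3) = tr(a) * tr(a^3 b a^2) - tr(a^3 b a)   [square of a] = x^5*z - x^4*y - 4*x^3*z + 3*x^2*y + 3*x*z - y
tr(a^4 b a^3) = tr(a) * tr(a^3 b a^3) - tr(a^3 b a^2)   [square of a] = x^6*z - x^5*y - 5*x^4*z + 4*x^3*y + 6*x^2*z - 3*x*y - z
apply: tr(b a b a) = tr(a b) * tr(a b) - tr(1)   [split at a repeated a] = z^2 - 2
tr(b a b) = tr(b) * tr(a b) - tr(a)   [square of b] = y*z - x
tr(b a^2 b a) = tr(a) * tr(b a b a) - tr(b a b)   [square of a] = x*z^2 - y*z - x
apply: tr(a^2) = tr(a) * tr(a) - tr(1)   [square of a] = x^2 - 2
tr(b a^2 b) = tr(b) * tr(a^2 b) - tr(a^2)   [square of b] = x*y*z - x^2 - y^2 + 2
apply: tr(a b a^2 b a) = tr(a) * tr(b a^2 b a) - tr(b a^2 b)   [square of a] = x^2*z^2 - 2*x*y*z + y^2 - 2
use: tr(a b a^3 b a) = tr(a) * tr(a b a^2 b a) - tr(a b a^2 b)   [square of a] = x^3*z^2 - 2*x^2*y*z + x*y^2 - x*z^2 + y*z - x
apply: tr(a b a^3 b) = tr(a) * tr(b a b a^2) - tr(b a b a)   [square of a] = x^2*z^2 - x*y*z - x^2 - z^2 + 2
tr(b a^3 b a^3) = tr(a) * tr(a b a^3 b a) - tr(a b a^3 b)   [square of a] = x^4*z^2 - 2*x^3*y*z + x^2*y^2 - 2*x^2*z^2 + 2*x*y*z + z^2 - 2
tr(a^4 b a^3 b) = tr(a) * tr(b a^3 b a^3) - tr(b a^3 b a^2)   [square of a] = x^5*z^2 - 2*x^4*y*z + x^3*y^2 - 3*x^3*z^2 + 4*x^2*y*z - x*y^2 + 2*x*z^2 - y*z - x
tr(a b a^3 b^-1 a^3) = tr(a^4 b a^3) * tr(b) - tr(a^4 b a^3 b)   [inverse elimination on b] = x^6*y*z - x^5*y^2 - x^5*z^2 - 3*x^4*y*z + 3*x^3*y^2 + 3*x^3*z^2 + 2*x^2*y*z - 2*x*y^2 - 2*x*z^2 + x
apply: tr(a^2 b a b a^2) = tr(a) * tr(b a b a^3) - tr(b a b a^2)   [square of a] = x^3*z^2 - x^2*y*z - x^3 - 2*x*z^2 + y*z + 3*x
apply: tr(a^2 b a b a^3) = tr(a) * tr(a^2 b a b a^2) - tr(a^2 b a b a)   [square of a] = x^4*z^2 - x^3*y*z - x^4 - 3*x^2*z^2 + 2*x*y*z + 4*x^2 + z^2 - 2
tr(a^3 b a b a^3) = tr(a) * tr(a^2 b a b a^3) - tr(a^2 b a b a^2)   [square of a] = x^5*z^2 - x^4*y*z - x^5 - 4*x^3*z^2 + 3*x^2*y*z + 5*x^3 + 3*x*z^2 - y*z - 5*x
apply: tr(b a b a b a) = tr(b a b a) * tr(b a) - tr(a b)   [split at a repeated b] = z^3 - 3*z
tr(b a b a b) = tr(b) * tr(a b a b) - tr(a b a)   [square of b] = y*z^2 - x*z - y
tr(b a^2 b a b a) = tr(a) * tr(b a b a b a) - tr(b a b a b)   [square of a] = x*z^3 - y*z^2 - 2*x*z + y
tr(b a b^2) = tr(b) * tr(b a b) - tr(b a)   [square of b] = y^2*z - x*y - z
tr(b a^2 b a b) = tr(a) * tr(b a b^2 a) - tr(b a b^2)   [square of a] = x*y*z^2 - x^2*z - y^2*z + z
tr(b a^2 b a b a^2) = tr(a) * tr(b a^2 b a b a) - tr(b a^2 b a b)   [square of a] = x^2*z^3 - 2*x*y*z^2 - x^2*z + y^2*z + x*y - z
tr(a b a b a^3 b a) = tr(a) * tr(b a^2 b a b a^2) - tr(b a^2 b a b a)   [square of a] = x^3*z^3 - 2*x^2*y*z^2 - x^3*z + x*y^2*z - x*z^3 + x^2*y + y*z^2 + x*z - y
apply: tr(a b a b a^3 b) = tr(a) * tr(a b a b a b a) - tr(a b a b a b)   [square of a] = x^2*z^3 - x*y*z^2 - 2*x^2*z - z^3 + x*y + 3*z
apply: tr(a^3 b a b a^3 b) = tr(a) * tr(a b a b a^3 b a) - tr(a b a b a^3 b)   [square of a] = x^4*z^3 - 2*x^3*y*z^2 - x^4*z + x^2*y^2*z - 2*x^2*z^3 + x^3*y + 2*x*y*z^2 + 3*x^2*z + z^3 - 2*x*y - 3*z
use: tr(a b a^3 b^-1 a^3 b) = tr(a^3 b a b a^3) * tr(b) - tr(a^3 b a b a^3 b)   [inverse elimination on b] = x^5*y*z^2 - x^4*y^2*z - x^4*z^3 - x^5*y - 2*x^3*y*z^2 + x^4*z + 2*x^2*y^2*z + 2*x^2*z^3 + 4*x^3*y + x*y*z^2 - 3*x^2*z - y^2*z - z^3 - 3*x*y + 3*z
tr(a^3 b^-1 a b a^3 b^-1) = tr(a b a^3 b^-1 a^3) * tr(b) - tr(a b a^3 b^-1 a^3 b)   [inverse elimination on b] = x^6*y^2*z - x^5*y^3 - 2*x^5*y*z^2 - 2*x^4*y^2*z + x^4*z^3 + x^5*y + 3*x^3*y^3 + 5*x^3*y*z^2 - x^4*z - 2*x^2*z^3 - 4*x^3*y - 2*x*y^3 - 3*x*y*z^2 + 3*x^2*z + y^2*z + z^3 + 4*x*y - 3*z

x^6*y^2*z - x^5*y^3 - 2*x^5*y*z^2 - 2*x^4*y^2*z + x^4*z^3 + x^5*y + 3*x^3*y^3 + 5*x^3*y*z^2 - x^4*z - 2*x^2*z^3 - 4*x^3*y - 2*x*y^3 - 3*x*y*z^2 + 3*x^2*z + y^2*z + z^3 + 4*x*y - 3*z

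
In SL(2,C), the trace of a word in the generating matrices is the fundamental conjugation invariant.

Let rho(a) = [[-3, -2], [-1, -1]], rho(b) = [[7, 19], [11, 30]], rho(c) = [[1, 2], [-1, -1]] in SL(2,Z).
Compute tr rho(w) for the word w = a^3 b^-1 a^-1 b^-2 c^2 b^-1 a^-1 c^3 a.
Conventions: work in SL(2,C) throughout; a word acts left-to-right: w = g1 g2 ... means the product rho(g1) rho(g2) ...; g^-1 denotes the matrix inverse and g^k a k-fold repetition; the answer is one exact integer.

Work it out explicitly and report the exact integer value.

3440420112

rho(a) = [[-3, -2], [-1, -1]]
... * rho(a) = [[-3, -2], [-1, -1]]  ->  [[11, 8], [4, 3]]
... * rho(a) = [[-3, -2], [-1, -1]]  ->  [[-41, -30], [-15, -11]]
... * rho(b^-1) = [[30, -19], [-11, 7]]  ->  [[-900, 569], [-329, 208]]
... * rho(a^-1) = [[-1, 2], [1, -3]]  ->  [[1469, -3507], [537, -1282]]
... * rho(b^-1) = [[30, -19], [-11, 7]]  ->  [[82647, -52460], [30212, -19177]]
... * rho(b^-1) = [[30, -19], [-11, 7]]  ->  [[3056470, -1937513], [1117307, -708267]]
... * rho(c) = [[1, 2], [-1, -1]]  ->  [[4993983, 8050453], [1825574, 2942881]]
... * rho(c) = [[1, 2], [-1, -1]]  ->  [[-3056470, 1937513], [-1117307, 708267]]
... * rho(b^-1) = [[30, -19], [-11, 7]]  ->  [[-113006743, 71635521], [-41310147, 26186702]]
... * rho(a^-1) = [[-1, 2], [1, -3]]  ->  [[184642264, -440920049], [67496849, -161180400]]
... * rho(c) = [[1, 2], [-1, -1]]  ->  [[625562313, 810204577], [228677249, 296174098]]
... * rho(c) = [[1, 2], [-1, -1]]  ->  [[-184642264, 440920049], [-67496849, 161180400]]
... * rho(c) = [[1, 2], [-1, -1]]  ->  [[-625562313, -810204577], [-228677249, -296174098]]
... * rho(a) = [[-3, -2], [-1, -1]]  ->  [[2686891516, 2061329203], [982205845, 753528596]]
tr = 2686891516 + 753528596 = 3440420112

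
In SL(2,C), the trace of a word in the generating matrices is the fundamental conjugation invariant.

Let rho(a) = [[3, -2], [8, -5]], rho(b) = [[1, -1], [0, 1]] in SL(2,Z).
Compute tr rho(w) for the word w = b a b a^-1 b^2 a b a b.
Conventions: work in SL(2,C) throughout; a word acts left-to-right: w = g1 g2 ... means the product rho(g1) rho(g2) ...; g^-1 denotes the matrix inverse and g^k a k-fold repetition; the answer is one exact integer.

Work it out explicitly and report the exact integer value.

-22430

rho(b) = [[1, -1], [0, 1]]
... * rho(a) = [[3, -2], [8, -5]]  ->  [[-5, 3], [8, -5]]
... * rho(b) = [[1, -1], [0, 1]]  ->  [[-5, 8], [8, -13]]
... * rho(a^-1) = [[-5, 2], [-8, 3]]  ->  [[-39, 14], [64, -23]]
... * rho(b) = [[1, -1], [0, 1]]  ->  [[-39, 53], [64, -87]]
... * rho(b) = [[1, -1], [0, 1]]  ->  [[-39, 92], [64, -151]]
... * rho(a) = [[3, -2], [8, -5]]  ->  [[619, -382], [-1016, 627]]
... * rho(b) = [[1, -1], [0, 1]]  ->  [[619, -1001], [-1016, 1643]]
... * rho(a) = [[3, -2], [8, -5]]  ->  [[-6151, 3767], [10096, -6183]]
... * rho(b) = [[1, -1], [0, 1]]  ->  [[-6151, 9918], [10096, -16279]]
tr = -6151 + -16279 = -22430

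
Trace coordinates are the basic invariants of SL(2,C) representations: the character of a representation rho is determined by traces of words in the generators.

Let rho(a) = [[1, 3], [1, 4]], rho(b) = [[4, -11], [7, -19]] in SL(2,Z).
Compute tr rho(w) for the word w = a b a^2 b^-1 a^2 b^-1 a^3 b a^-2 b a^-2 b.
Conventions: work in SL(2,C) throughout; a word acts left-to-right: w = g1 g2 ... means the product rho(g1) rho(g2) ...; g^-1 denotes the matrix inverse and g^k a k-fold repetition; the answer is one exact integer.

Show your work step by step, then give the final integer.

rho(a) = [[1, 3], [1, 4]]
... * rho(b) = [[4, -11], [7, -19]]  ->  [[25, -68], [32, -87]]
... * rho(a) = [[1, 3], [1, 4]]  ->  [[-43, -197], [-55, -252]]
... * rho(a) = [[1, 3], [1, 4]]  ->  [[-240, -917], [-307, -1173]]
... * rho(b^-1) = [[-19, 11], [-7, 4]]  ->  [[10979, -6308], [14044, -8069]]
... * rho(a) = [[1, 3], [1, 4]]  ->  [[4671, 7705], [5975, 9856]]
... * rho(a) = [[1, 3], [1, 4]]  ->  [[12376, 44833], [15831, 57349]]
... * rho(b^-1) = [[-19, 11], [-7, 4]]  ->  [[-548975, 315468], [-702232, 403537]]
... * rho(a) = [[1, 3], [1, 4]]  ->  [[-233507, -385053], [-298695, -492548]]
... * rho(a) = [[1, 3], [1, 4]]  ->  [[-618560, -2240733], [-791243, -2866277]]
... * rho(a) = [[1, 3], [1, 4]]  ->  [[-2859293, -10818612], [-3657520, -13838837]]
... * rho(b) = [[4, -11], [7, -19]]  ->  [[-87167456, 237005851], [-111501939, 303170623]]
... * rho(a^-1) = [[4, -3], [-1, 1]]  ->  [[-585675675, 498508219], [-749178379, 637676440]]
... * rho(a^-1) = [[4, -3], [-1, 1]]  ->  [[-2841210919, 2255535244], [-3634389956, 2885211577]]
... * rho(b) = [[4, -11], [7, -19]]  ->  [[4423903032, -11601849527], [5658921215, -14840730447]]
... * rho(a^-1) = [[4, -3], [-1, 1]]  ->  [[29297461655, -24873558623], [37476415307, -31817494092]]
... * rho(a^-1) = [[4, -3], [-1, 1]]  ->  [[142063405243, -112765943588], [181723155320, -144246740013]]
... * rho(b) = [[4, -11], [7, -19]]  ->  [[-221107984144, 579855470499], [-282834558811, 741733351727]]
tr = -221107984144 + 741733351727 = 520625367583

520625367583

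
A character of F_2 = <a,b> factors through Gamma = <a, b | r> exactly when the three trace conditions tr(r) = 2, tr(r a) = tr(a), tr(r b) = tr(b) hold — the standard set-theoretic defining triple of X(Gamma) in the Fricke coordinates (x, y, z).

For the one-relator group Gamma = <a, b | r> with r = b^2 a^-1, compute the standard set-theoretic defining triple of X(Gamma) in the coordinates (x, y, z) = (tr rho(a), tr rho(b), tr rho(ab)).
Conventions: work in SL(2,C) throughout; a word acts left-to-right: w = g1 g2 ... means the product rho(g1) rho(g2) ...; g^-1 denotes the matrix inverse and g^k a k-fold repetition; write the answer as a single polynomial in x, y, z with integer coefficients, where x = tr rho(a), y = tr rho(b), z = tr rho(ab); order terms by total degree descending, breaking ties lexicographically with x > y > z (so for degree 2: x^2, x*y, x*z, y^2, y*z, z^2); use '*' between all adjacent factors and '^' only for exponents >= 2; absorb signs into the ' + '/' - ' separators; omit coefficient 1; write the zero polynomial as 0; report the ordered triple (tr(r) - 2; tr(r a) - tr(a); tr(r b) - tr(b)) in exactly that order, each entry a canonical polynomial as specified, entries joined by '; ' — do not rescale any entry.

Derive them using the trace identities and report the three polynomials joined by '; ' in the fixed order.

tr(b^2) = tr(b) * tr(b) - tr(1) = y^2 - 2
reduce: tr(b^2 a) = tr(b) * tr(a b) - tr(a) = y*z - x
tr(b^2 a^-1) = tr(b^2) * tr(a) - tr(b^2 a) = x*y^2 - y*z - x
tr(b^3) = tr(b) * tr(b^2) - tr(b) = y^3 - 3*y
tr(b^3 a) = tr(b) * tr(b a b) - tr(b a) = y^2*z - x*y - z
tr(b^2 a^-1 b) = tr(b^3) * tr(a) - tr(b^3 a) = x*y^3 - y^2*z - 2*x*y + z
assemble the triple (tr(r) - 2; tr(r a) - x; tr(r b) - y)

x*y^2 - y*z - x - 2; y^2 - x - 2; x*y^3 - y^2*z - 2*x*y - y + z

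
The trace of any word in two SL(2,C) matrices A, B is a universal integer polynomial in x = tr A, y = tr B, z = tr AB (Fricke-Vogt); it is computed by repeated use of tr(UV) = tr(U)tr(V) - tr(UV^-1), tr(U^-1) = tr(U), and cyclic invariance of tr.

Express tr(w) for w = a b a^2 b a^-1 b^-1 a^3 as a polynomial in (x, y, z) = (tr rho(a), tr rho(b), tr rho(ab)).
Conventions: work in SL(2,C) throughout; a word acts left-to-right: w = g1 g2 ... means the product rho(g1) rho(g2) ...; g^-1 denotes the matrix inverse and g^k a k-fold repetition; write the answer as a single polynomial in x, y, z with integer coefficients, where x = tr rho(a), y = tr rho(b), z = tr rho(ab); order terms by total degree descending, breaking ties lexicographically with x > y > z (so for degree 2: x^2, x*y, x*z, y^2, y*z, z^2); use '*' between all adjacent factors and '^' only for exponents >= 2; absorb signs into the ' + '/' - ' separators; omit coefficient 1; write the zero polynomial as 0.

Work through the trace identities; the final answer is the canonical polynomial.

-x^5*y*z^2 + x^6*z + 2*x^4*y^2*z + x^4*z^3 - x^5*y - x^3*y^3 + x^3*y*z^2 - 5*x^4*z - 4*x^2*y^2*z - 2*x^2*z^3 + 5*x^3*y + 2*x*y^3 + 2*x*y*z^2 + 5*x^2*z - 6*x*y + z

next, tr(b a^2) = tr(a) * tr(b a) - tr(b)   [square of a] = x*z - y
next, tr(a b a^2) = tr(a) * tr(b a^2) - tr(b a)   [square of a] = x^2*z - x*y - z
tr(a^3 b a) = tr(a) * tr(a b a^2) - tr(a b a)   [square of a] = x^3*z - x^2*y - 2*x*z + y
and tr(b a^5) = tr(a) * tr(a^3 b a) - tr(a^3 b)   [square of a] = x^4*z - x^3*y - 3*x^2*z + 2*x*y + z
and tr(a^4 b a^2) = tr(a) * tr(b a^5) - tr(b a^4)   [square of a] = x^5*z - x^4*y - 4*x^3*z + 3*x^2*y + 3*x*z - y
tr(b a b a) = tr(a b) * tr(a b) - tr(1)   [split at a repeated a] = z^2 - 2
tr(b a b) = tr(b) * tr(a b) - tr(a)   [square of b] = y*z - x
tr(b a b a^2) = tr(a) * tr(b a b a) - tr(b a b)   [square of a] = x*z^2 - y*z - x
and tr(a b a b a^2) = tr(a) * tr(b a b a^2) - tr(b a b a)   [square of a] = x^2*z^2 - x*y*z - x^2 - z^2 + 2
tr(a^2 b a b a^2) = tr(a) * tr(a b a b a^2) - tr(a b a b a)   [square of a] = x^3*z^2 - x^2*y*z - x^3 - 2*x*z^2 + y*z + 3*x
next, tr(b a^5 b a) = tr(a) * tr(a^2 b a b a^2) - tr(a^2 b a b a)   [square of a] = x^4*z^2 - x^3*y*z - x^4 - 3*x^2*z^2 + 2*x*y*z + 4*x^2 + z^2 - 2
tr(b^2) = tr(b) * tr(b) - tr(1)   [square of b] = y^2 - 2
and tr(b^2 a^2) = tr(a) * tr(b^2 a) - tr(b^2)   [square of a] = x*y*z - x^2 - y^2 + 2
tr(a^2 b^2 a) = tr(a) * tr(b^2 a^2) - tr(b^2 a)   [square of a] = x^2*y*z - x^3 - x*y^2 - y*z + 3*x
tr(a b^2 a^3) = tr(a) * tr(a^2 b^2 a) - tr(a^2 b^2)   [square of a] = x^3*y*z - x^4 - x^2*y^2 - 2*x*y*z + 4*x^2 + y^2 - 2
tr(b a^5 b) = tr(a) * tr(a b^2 a^3) - tr(a b^2 a^2)   [square of a] = x^4*y*z - x^5 - x^3*y^2 - 3*x^2*y*z + 5*x^3 + 2*x*y^2 + y*z - 5*x
and tr(a^4 b a^2 b a) = tr(a) * tr(b a^5 b a) - tr(b a^5 b)   [square of a] = x^5*z^2 - 2*x^4*y*z + x^3*y^2 - 3*x^3*z^2 + 5*x^2*y*z - x^3 - 2*x*y^2 + x*z^2 - y*z + 3*x
tr(b a b a b a) = tr(a b a b) * tr(a b) - tr(b a)   [split at a repeated a] = z^3 - 3*z
tr(b a b a b) = tr(b) * tr(a b a b) - tr(a b a)   [square of b] = y*z^2 - x*z - y
and tr(b a b a b a^2) = tr(a) * tr(b a b a b a) - tr(b a b a b)   [square of a] = x*z^3 - y*z^2 - 2*x*z + y
tr(a^2 b a b a b a) = tr(a) * tr(b a b a b a^2) - tr(b a b a b a)   [square of a] = x^2*z^3 - x*y*z^2 - 2*x^2*z - z^3 + x*y + 3*z
tr(b a b a^4 b a) = tr(a) * tr(a^2 b a b a b a) - tr(a^2 b a b a b)   [square of a] = x^3*z^3 - x^2*y*z^2 - 2*x^3*z - 2*x*z^3 + x^2*y + y*z^2 + 5*x*z - y
next, tr(b^2 a b a^2) = tr(b) * tr(a b a^2 b) - tr(a b a^2)   [square of b] = x*y*z^2 - x^2*z - y^2*z + z
next, tr(a b^2 a b a^2) = tr(a) * tr(b^2 a b a^2) - tr(b^2 a b a)   [square of a] = x^2*y*z^2 - x^3*z - x*y^2*z - y*z^2 + 2*x*z + y
tr(b a b a^4 b) = tr(a) * tr(a b^2 a b a^2) - tr(a b^2 a b a)   [square of a] = x^3*y*z^2 - x^4*z - x^2*y^2*z - 2*x*y*z^2 + 3*x^2*z + y^2*z + x*y - z
tr(a^4 b a^2 b a b) = tr(a) * tr(b a b a^4 b a) - tr(b a b a^4 b)   [square of a] = x^4*z^3 - 2*x^3*y*z^2 - x^4*z + x^2*y^2*z - 2*x^2*z^3 + x^3*y + 3*x*y*z^2 + 2*x^2*z - y^2*z - 2*x*y + z
and tr(b^-1 a^4 b a^2 b a) = tr(a^4 b a^2 b a) * tr(b) - tr(a^4 b a^2 b a b)   [inverse elimination on b] = x^5*y*z^2 - 2*x^4*y^2*z - x^4*z^3 + x^3*y^3 - x^3*y*z^2 + x^4*z + 4*x^2*y^2*z + 2*x^2*z^3 - 2*x^3*y - 2*x*y^3 - 2*x*y*z^2 - 2*x^2*z + 5*x*y - z
and tr(a b a^2 b a^-1 b^-1 a^3) = tr(b^-1 a^4 b a^2 b) * tr(a) - tr(b^-1 a^4 b a^2 b a)   [inverse elimination on a] = -x^5*y*z^2 + x^6*z + 2*x^4*y^2*z + x^4*z^3 - x^5*y - x^3*y^3 + x^3*y*z^2 - 5*x^4*z - 4*x^2*y^2*z - 2*x^2*z^3 + 5*x^3*y + 2*x*y^3 + 2*x*y*z^2 + 5*x^2*z - 6*x*y + z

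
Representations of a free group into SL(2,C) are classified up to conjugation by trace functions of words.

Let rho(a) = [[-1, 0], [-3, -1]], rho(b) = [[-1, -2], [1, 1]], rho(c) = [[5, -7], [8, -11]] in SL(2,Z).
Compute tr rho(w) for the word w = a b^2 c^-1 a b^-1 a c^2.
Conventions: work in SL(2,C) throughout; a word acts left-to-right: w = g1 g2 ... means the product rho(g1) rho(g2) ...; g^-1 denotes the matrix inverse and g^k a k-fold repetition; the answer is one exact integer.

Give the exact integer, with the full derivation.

7704

rho(a) = [[-1, 0], [-3, -1]]
... * rho(b) = [[-1, -2], [1, 1]]  ->  [[1, 2], [2, 5]]
... * rho(b) = [[-1, -2], [1, 1]]  ->  [[1, 0], [3, 1]]
... * rho(c^-1) = [[-11, 7], [-8, 5]]  ->  [[-11, 7], [-41, 26]]
... * rho(a) = [[-1, 0], [-3, -1]]  ->  [[-10, -7], [-37, -26]]
... * rho(b^-1) = [[1, 2], [-1, -1]]  ->  [[-3, -13], [-11, -48]]
... * rho(a) = [[-1, 0], [-3, -1]]  ->  [[42, 13], [155, 48]]
... * rho(c) = [[5, -7], [8, -11]]  ->  [[314, -437], [1159, -1613]]
... * rho(c) = [[5, -7], [8, -11]]  ->  [[-1926, 2609], [-7109, 9630]]
tr = -1926 + 9630 = 7704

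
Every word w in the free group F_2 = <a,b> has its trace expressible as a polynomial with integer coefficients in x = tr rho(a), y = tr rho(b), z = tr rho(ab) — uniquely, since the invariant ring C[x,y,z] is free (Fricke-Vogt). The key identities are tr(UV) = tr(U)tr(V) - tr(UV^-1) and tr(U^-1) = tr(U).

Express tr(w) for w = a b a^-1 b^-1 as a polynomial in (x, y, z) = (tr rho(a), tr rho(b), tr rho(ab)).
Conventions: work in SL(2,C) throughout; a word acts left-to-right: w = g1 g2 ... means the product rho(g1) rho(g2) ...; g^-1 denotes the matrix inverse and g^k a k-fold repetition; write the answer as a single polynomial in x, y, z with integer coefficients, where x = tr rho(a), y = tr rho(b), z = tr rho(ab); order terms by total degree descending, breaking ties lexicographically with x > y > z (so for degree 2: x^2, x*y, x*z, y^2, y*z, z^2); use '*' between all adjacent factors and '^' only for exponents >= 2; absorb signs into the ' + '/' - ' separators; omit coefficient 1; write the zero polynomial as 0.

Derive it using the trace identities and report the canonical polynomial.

trace(b a b) = trace(b) * trace(a b) - trace(a) = y*z - x
next, trace(b a b a) = trace(a b) * trace(a b) - trace(1) = z^2 - 2
trace(a b a^-1 b) = trace(b a b) * trace(a) - trace(b a b a) = x*y*z - x^2 - z^2 + 2
trace(a b a^-1 b^-1) = trace(a b a^-1) * trace(b) - trace(a b a^-1 b) = -x*y*z + x^2 + y^2 + z^2 - 2

-x*y*z + x^2 + y^2 + z^2 - 2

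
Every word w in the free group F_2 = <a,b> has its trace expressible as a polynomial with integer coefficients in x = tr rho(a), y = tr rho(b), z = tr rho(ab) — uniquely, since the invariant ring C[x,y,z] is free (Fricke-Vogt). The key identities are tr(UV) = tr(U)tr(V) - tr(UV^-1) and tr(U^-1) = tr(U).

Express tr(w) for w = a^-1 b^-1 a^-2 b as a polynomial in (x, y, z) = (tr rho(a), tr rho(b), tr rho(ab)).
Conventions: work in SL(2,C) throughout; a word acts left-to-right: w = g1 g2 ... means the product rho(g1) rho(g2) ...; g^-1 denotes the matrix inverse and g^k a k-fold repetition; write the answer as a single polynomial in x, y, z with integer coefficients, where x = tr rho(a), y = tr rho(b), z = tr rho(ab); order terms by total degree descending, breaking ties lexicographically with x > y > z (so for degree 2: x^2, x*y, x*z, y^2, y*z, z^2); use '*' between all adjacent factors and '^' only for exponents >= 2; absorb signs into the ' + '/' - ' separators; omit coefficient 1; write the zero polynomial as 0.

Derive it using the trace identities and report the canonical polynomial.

tr(a^-1) = tr(a) = x
tr(b a b) = tr(b)*tr(a b) - tr(a)   [square of b] = y*z - x
tr(b a b a) = tr(b a)*tr(b a) - tr(1)   [split at a repeated b] = z^2 - 2
tr(a b a^-1 b) = tr(b a b)*tr(a) - tr(b a b a)   [inverse elimination on a] = x*y*z - x^2 - z^2 + 2
tr(b a^-1 b^-1 a) = tr(a b a^-1)*tr(b) - tr(a b a^-1 b)   [inverse elimination on b] = -x*y*z + x^2 + y^2 + z^2 - 2
tr(a^-1 b a^-1 b^-1) = tr(b a^-1 b^-1)*tr(a) - tr(b a^-1 b^-1 a)   [inverse elimination on a] = x*y*z - y^2 - z^2 + 2
tr(a^-1 b^-1 a^-2 b) = tr(a^-1 b a^-1 b^-1)*tr(a) - tr(a^-1 b a^-1 b^-1 a)   [inverse elimination on a] = x^2*y*z - x*y^2 - x*z^2 + x

x^2*y*z - x*y^2 - x*z^2 + x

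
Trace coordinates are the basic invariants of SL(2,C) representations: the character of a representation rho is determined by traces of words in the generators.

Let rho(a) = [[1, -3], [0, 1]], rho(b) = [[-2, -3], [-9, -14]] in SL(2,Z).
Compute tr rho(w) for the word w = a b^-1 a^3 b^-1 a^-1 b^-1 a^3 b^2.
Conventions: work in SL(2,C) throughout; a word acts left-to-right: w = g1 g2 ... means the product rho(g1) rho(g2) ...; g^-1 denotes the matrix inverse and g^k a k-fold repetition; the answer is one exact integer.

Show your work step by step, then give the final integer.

rho(a) = [[1, -3], [0, 1]]
... * rho(b^-1) = [[-14, 3], [9, -2]]  ->  [[-41, 9], [9, -2]]
... * rho(a) = [[1, -3], [0, 1]]  ->  [[-41, 132], [9, -29]]
... * rho(a) = [[1, -3], [0, 1]]  ->  [[-41, 255], [9, -56]]
... * rho(a) = [[1, -3], [0, 1]]  ->  [[-41, 378], [9, -83]]
... * rho(b^-1) = [[-14, 3], [9, -2]]  ->  [[3976, -879], [-873, 193]]
... * rho(a^-1) = [[1, 3], [0, 1]]  ->  [[3976, 11049], [-873, -2426]]
... * rho(b^-1) = [[-14, 3], [9, -2]]  ->  [[43777, -10170], [-9612, 2233]]
... * rho(a) = [[1, -3], [0, 1]]  ->  [[43777, -141501], [-9612, 31069]]
... * rho(a) = [[1, -3], [0, 1]]  ->  [[43777, -272832], [-9612, 59905]]
... * rho(a) = [[1, -3], [0, 1]]  ->  [[43777, -404163], [-9612, 88741]]
... * rho(b) = [[-2, -3], [-9, -14]]  ->  [[3549913, 5526951], [-779445, -1213538]]
... * rho(b) = [[-2, -3], [-9, -14]]  ->  [[-56842385, -88027053], [12480732, 19327867]]
tr = -56842385 + 19327867 = -37514518

-37514518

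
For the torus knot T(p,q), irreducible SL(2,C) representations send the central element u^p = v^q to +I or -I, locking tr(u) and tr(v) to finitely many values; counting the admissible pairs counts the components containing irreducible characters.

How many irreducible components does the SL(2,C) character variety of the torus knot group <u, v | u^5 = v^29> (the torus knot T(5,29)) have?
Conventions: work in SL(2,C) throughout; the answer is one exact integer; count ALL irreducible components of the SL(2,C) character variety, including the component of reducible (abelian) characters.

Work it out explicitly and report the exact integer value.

In the torus knot group T(5,29), u^5 = v^29 is central, so an irreducible representation sends it to +I or -I (Schur).
On an irreducible component, tr(u) is locked at 2*cos(pi*alpha/5) for some alpha in 1..4, and tr(v) at 2*cos(pi*beta/29) for some beta in 1..28.
u^5 = (-1)^alpha I and v^29 = (-1)^beta I must agree, so alpha and beta have equal parity.
Enumerate parity-matched pairs: 2*14 odd-odd plus 2*14 even-even gives 56.
That is 56 components of irreducible characters, and with the reducible (abelian) component the total is 57.

57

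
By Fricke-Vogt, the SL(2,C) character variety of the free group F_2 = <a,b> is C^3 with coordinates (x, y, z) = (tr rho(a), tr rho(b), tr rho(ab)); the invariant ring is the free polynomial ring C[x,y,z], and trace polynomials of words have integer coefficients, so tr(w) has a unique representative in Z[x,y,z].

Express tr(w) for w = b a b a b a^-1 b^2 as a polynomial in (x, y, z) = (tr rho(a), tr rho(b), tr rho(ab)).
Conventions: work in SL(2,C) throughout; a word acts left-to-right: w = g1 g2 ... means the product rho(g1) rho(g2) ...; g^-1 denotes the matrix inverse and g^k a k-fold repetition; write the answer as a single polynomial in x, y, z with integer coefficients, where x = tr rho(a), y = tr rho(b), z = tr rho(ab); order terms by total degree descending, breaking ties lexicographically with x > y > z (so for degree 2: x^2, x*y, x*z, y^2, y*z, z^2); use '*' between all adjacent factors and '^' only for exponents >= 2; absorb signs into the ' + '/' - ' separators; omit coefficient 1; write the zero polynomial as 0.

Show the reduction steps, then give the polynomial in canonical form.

trace(a b a b) = trace(a b) * trace(a b) - trace(1)  (split on a) = z^2 - 2
next, trace(a b a) = trace(a) * trace(b a) - trace(b)  (reduce the a square) = x*z - y
and trace(b a b a b) = trace(b) * trace(a b a b) - trace(a b a)  (reduce the b square) = y*z^2 - x*z - y
and trace(b^2 a b a b) = trace(b) * trace(b a b a b) - trace(b a b a)  (reduce the b square) = y^2*z^2 - x*y*z - y^2 - z^2 + 2
and trace(b^3 a b a b) = trace(b) * trace(b^2 a b a b) - trace(b^2 a b a)  (reduce the b square) = y^3*z^2 - x*y^2*z - y^3 - 2*y*z^2 + x*z + 3*y
trace(a b a b a b) = trace(a b) * trace(a b a b) - trace(a^-1 b^-1)  (split on a) = z^3 - 3*z
trace(b a b) = trace(b) * trace(a b) - trace(a)  (reduce the b square) = y*z - x
trace(a b a b a) = trace(a) * trace(b a b a) - trace(b a b)  (reduce the a square) = x*z^2 - y*z - x
trace(b a b a b a b) = trace(b) * trace(a b a b a b) - trace(a b a b a)  (reduce the b square) = y*z^3 - x*z^2 - 2*y*z + x
trace(b^3 a b a b a) = trace(b) * trace(b a b a b a b) - trace(b a b a b a)  (reduce the b square) = y^2*z^3 - x*y*z^2 - 2*y^2*z - z^3 + x*y + 3*z
and trace(b a b a b a^-1 b^2) = trace(b^3 a b a b) * trace(a) - trace(b^3 a b a b a)  (eliminate a^-1) = x*y^3*z^2 - x^2*y^2*z - y^2*z^3 - x*y^3 - x*y*z^2 + x^2*z + 2*y^2*z + z^3 + 2*x*y - 3*z

x*y^3*z^2 - x^2*y^2*z - y^2*z^3 - x*y^3 - x*y*z^2 + x^2*z + 2*y^2*z + z^3 + 2*x*y - 3*z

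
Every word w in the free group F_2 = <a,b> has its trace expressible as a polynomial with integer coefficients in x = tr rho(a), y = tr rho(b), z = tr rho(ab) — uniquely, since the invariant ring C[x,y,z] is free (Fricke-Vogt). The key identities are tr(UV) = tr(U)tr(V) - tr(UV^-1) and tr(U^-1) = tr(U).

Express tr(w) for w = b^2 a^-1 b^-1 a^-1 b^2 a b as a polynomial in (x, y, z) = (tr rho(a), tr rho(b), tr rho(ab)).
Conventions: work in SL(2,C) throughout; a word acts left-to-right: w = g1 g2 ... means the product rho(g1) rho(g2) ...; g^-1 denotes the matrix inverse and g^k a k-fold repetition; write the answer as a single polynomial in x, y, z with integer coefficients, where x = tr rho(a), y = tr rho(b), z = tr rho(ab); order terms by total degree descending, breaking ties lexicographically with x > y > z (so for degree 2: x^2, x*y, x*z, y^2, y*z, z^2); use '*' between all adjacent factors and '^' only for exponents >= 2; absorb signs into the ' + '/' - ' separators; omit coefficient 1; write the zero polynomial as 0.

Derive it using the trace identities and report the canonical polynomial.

x*y^4*z^2 - x^2*y^3*z - y^5*z - y^3*z^3 + x*y^4 - x*y^2*z^2 + x^2*y*z + 4*y^3*z + y*z^3 - 3*x*y^2 - 2*y*z + x

tr(b a b) = tr(b) * tr(a b) - tr(a) = y*z - x
tr(b^2 a b) = tr(b) * tr(b a b) - tr(b a) = y^2*z - x*y - z
reduce: tr(b a b^3) = tr(b) * tr(b^2 a b) - tr(b^2 a) = y^3*z - x*y^2 - 2*y*z + x
reduce: tr(a b a b) = tr(b a) * tr(b a) - tr(1) = z^2 - 2
so tr(a b a) = tr(a) * tr(b a) - tr(b) = x*z - y
tr(a b a b^2) = tr(b) * tr(a b a b) - tr(a b a) = y*z^2 - x*z - y
reduce: tr(b a b^3 a) = tr(b) * tr(a b a b^2) - tr(a b a b) = y^2*z^2 - x*y*z - y^2 - z^2 + 2
so tr(b a b^3 a^-1) = tr(b a b^3) * tr(a) - tr(b a b^3 a) = x*y^3*z - x^2*y^2 - y^2*z^2 - x*y*z + x^2 + y^2 + z^2 - 2
tr(b^2 a b^3) = tr(b) * tr(b^2 a b^2) - tr(b^2 a b) = y^4*z - x*y^3 - 3*y^2*z + 2*x*y + z
tr(b^2) = tr(b) * tr(b) - tr(1) = y^2 - 2
tr(a b^2 a) = tr(a) * tr(b^2 a) - tr(b^2) = x*y*z - x^2 - y^2 + 2
reduce: tr(b a b^2 a b) = tr(b) * tr(a b^2 a b) - tr(a b^2 a) = y^2*z^2 - 2*x*y*z + x^2 - 2
reduce: tr(b^2 a b^2 a b) = tr(b) * tr(b a b^2 a b) - tr(b a b^2 a) = y^3*z^2 - 2*x*y^2*z + x^2*y - y*z^2 + x*z - y
reduce: tr(b a b^2 a b^3) = tr(b) * tr(b^2 a b^2 a b) - tr(b^2 a b^2 a) = y^4*z^2 - 2*x*y^3*z + x^2*y^2 - 2*y^2*z^2 + 3*x*y*z - x^2 - y^2 + 2
reduce: tr(a b a b a b) = tr(a b) * tr(a b a b) - tr(a^-1 b^-1) = z^3 - 3*z
tr(a b a b a) = tr(a) * tr(b a b a) - tr(b a b) = x*z^2 - y*z - x
tr(a b a b a b^2) = tr(b) * tr(a b a b a b) - tr(a b a b a) = y*z^3 - x*z^2 - 2*y*z + x
so tr(a b^3 a b a b) = tr(b) * tr(a b a b a b^2) - tr(a b a b a b) = y^2*z^3 - x*y*z^2 - 2*y^2*z - z^3 + x*y + 3*z
tr(a b a^2) = tr(a) * tr(b a^2) - tr(b a) = x^2*z - x*y - z
reduce: tr(a b a^2 b^2) = tr(b) * tr(a b a^2 b) - tr(a b a^2) = x*y*z^2 - x^2*z - y^2*z + z
tr(a b^3 a b a) = tr(b) * tr(a b a^2 b^2) - tr(a b a^2 b) = x*y^2*z^2 - x^2*y*z - y^3*z - x*z^2 + 2*y*z + x
reduce: tr(b a b^2 a b^3 a) = tr(b) * tr(a b^3 a b a b) - tr(a b^3 a b a) = y^3*z^3 - 2*x*y^2*z^2 + x^2*y*z - y^3*z - y*z^3 + x*y^2 + x*z^2 + y*z - x
so tr(a b^2 a b^3 a^-1 b) = tr(b a b^2 a b^3) * tr(a) - tr(b a b^2 a b^3 a) = x*y^4*z^2 - 2*x^2*y^3*z - y^3*z^3 + x^3*y^2 + 2*x^2*y*z + y^3*z + y*z^3 - x^3 - 2*x*y^2 - x*z^2 - y*z + 3*x
tr(b^2 a b^3 a^-1 b^-1 a) = tr(a b^2 a b^3 a^-1) * tr(b) - tr(a b^2 a b^3 a^-1 b) = -x*y^4*z^2 + 2*x^2*y^3*z + y^5*z + y^3*z^3 - x^3*y^2 - x*y^4 - 2*x^2*y*z - 4*y^3*z - y*z^3 + x^3 + 4*x*y^2 + x*z^2 + 2*y*z - 3*x
tr(b^2 a^-1 b^-1 a^-1 b^2 a b) = tr(b^2 a b^3 a^-1 b^-1) * tr(a) - tr(b^2 a b^3 a^-1 b^-1 a) = x*y^4*z^2 - x^2*y^3*z - y^5*z - y^3*z^3 + x*y^4 - x*y^2*z^2 + x^2*y*z + 4*y^3*z + y*z^3 - 3*x*y^2 - 2*y*z + x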